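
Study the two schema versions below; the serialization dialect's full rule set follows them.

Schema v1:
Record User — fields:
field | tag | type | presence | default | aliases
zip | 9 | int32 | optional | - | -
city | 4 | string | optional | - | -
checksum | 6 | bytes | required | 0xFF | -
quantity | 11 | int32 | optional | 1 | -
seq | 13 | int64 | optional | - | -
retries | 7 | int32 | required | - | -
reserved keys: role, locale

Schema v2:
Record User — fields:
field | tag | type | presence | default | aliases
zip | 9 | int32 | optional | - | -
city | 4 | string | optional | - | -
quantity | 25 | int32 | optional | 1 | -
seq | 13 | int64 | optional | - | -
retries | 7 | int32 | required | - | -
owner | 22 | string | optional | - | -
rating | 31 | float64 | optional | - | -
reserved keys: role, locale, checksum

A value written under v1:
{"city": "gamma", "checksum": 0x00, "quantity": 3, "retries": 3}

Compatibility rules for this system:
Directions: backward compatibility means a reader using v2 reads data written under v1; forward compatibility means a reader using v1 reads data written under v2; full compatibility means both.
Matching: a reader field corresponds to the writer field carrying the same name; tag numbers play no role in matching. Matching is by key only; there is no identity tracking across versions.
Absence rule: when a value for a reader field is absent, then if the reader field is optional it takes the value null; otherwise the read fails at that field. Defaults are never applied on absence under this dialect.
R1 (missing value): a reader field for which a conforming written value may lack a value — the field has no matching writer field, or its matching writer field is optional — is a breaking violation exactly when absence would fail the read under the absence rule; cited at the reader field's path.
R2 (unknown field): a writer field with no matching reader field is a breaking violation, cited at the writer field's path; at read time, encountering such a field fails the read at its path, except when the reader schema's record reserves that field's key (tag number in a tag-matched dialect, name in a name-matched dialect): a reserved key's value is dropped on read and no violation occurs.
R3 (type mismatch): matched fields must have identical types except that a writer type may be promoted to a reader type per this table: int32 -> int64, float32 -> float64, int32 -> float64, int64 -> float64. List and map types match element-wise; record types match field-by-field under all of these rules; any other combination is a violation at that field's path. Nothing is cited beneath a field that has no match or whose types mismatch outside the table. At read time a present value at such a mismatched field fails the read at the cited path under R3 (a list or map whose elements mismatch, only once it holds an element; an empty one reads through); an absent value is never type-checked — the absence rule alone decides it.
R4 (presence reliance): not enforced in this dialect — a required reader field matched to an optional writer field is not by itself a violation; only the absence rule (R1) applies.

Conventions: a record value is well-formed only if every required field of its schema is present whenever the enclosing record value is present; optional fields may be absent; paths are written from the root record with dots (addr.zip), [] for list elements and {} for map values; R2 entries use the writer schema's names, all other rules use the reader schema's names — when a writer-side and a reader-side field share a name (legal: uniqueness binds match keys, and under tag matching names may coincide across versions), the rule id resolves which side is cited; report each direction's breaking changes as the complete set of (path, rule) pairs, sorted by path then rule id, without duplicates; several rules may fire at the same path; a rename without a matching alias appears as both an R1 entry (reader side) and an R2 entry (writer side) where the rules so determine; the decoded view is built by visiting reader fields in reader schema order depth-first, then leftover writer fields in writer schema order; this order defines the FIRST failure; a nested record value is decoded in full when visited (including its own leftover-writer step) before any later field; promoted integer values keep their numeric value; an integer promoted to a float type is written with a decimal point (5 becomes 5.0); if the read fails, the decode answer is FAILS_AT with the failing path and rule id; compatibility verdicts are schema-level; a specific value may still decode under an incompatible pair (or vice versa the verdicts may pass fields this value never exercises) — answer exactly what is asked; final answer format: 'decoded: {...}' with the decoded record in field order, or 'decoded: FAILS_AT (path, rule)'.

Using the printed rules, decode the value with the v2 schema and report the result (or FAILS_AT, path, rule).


decoded: {"zip": null, "city": "gamma", "quantity": 3, "seq": null, "retries": 3, "owner": null, "rating": null}

the writer's type comes first in each User pair
decode walk for User under reader schema v2:
  zip := null (absent, optional -> null)
  city := "gamma"
  quantity := 3
  seq := null (absent, optional -> null)
  retries := 3
  owner := null (absent, optional -> null)
  rating := null (absent, optional -> null)
  writer checksum: reserved -> dropped
  => decoded: {"zip": null, "city": "gamma", "quantity": 3, "seq": null, "retries": 3, "owner": null, "rating": null}
diffs on User not affecting the asked answer:
  field quantity in record User: tag 11 changed to 25 -> fires no rule on User under this dialect and leaves the result unchanged


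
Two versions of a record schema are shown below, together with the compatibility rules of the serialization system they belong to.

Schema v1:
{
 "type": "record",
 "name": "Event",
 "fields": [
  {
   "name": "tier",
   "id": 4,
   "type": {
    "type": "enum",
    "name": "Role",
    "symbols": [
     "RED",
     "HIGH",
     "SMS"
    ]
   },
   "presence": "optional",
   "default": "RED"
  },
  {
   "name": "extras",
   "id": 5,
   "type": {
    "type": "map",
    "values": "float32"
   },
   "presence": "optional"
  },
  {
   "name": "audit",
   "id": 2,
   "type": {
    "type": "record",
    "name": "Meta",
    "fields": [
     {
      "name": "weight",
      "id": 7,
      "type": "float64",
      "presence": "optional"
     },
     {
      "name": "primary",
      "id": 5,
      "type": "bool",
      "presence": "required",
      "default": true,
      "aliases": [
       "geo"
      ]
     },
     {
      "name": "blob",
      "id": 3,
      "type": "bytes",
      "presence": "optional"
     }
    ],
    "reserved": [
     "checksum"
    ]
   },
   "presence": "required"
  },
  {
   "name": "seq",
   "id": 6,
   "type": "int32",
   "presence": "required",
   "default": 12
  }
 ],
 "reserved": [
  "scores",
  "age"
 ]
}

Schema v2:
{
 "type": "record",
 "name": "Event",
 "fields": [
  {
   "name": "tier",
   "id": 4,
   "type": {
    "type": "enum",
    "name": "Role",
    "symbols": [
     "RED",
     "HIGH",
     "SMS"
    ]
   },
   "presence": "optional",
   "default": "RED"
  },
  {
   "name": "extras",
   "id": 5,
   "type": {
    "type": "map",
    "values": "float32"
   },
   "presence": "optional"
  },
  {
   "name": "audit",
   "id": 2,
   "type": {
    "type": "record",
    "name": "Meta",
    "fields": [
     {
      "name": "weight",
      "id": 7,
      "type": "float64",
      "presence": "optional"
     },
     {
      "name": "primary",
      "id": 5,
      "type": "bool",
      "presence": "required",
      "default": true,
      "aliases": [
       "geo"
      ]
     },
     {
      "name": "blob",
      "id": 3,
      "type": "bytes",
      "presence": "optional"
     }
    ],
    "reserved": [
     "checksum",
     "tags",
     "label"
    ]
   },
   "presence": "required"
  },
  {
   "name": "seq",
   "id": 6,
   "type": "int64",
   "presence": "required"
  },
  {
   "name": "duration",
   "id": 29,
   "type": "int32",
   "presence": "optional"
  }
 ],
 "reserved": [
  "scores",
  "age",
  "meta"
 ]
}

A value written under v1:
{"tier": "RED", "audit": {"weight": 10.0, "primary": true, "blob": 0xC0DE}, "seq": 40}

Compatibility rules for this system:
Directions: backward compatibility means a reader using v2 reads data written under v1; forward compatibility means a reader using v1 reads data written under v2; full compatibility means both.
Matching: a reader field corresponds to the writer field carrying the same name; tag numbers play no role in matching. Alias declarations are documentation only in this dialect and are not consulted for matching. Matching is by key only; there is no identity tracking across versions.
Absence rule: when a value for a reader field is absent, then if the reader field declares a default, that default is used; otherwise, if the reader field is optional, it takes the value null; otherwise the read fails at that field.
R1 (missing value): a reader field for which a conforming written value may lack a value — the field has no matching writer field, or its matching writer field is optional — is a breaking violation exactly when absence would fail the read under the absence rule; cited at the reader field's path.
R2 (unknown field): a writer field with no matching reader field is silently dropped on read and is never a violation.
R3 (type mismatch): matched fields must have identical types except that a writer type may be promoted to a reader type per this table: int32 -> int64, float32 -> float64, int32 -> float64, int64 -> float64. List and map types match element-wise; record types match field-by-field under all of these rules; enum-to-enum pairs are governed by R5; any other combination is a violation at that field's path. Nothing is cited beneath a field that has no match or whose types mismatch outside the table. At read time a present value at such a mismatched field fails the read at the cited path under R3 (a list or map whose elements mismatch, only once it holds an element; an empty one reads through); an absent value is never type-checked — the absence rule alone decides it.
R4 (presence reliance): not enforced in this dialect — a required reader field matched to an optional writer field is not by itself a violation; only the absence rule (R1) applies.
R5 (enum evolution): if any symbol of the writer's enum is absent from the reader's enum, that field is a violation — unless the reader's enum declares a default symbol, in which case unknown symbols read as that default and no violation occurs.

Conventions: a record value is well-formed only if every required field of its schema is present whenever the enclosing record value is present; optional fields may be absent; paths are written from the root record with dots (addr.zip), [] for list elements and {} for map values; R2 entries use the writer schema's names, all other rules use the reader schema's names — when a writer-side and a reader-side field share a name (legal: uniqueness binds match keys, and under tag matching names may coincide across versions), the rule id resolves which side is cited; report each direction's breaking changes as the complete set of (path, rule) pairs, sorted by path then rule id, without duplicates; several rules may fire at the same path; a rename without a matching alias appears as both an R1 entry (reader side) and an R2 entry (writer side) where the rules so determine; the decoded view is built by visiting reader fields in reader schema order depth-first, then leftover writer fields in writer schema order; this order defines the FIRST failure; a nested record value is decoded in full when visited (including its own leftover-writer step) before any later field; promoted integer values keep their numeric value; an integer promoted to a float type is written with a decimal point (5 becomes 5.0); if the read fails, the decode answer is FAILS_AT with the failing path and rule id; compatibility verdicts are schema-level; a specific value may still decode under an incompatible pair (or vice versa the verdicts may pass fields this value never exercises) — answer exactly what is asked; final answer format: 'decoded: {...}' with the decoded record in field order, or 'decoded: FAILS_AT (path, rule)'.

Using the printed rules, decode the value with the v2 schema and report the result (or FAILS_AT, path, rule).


arrows below run writer -> reader for Event
migrating the Event value to v2:
  tier := "RED"
  extras := null (absent, optional -> null)
  audit.weight := 10.0
  audit.primary := true
  audit.blob := 0xC0DE
  seq := 40 (int32 -> int64)
  duration := null (absent, optional -> null)
  => decoded: {"tier": "RED", "extras": null, "audit": {"weight": 10.0, "primary": true, "blob": 0xC0DE}, "seq": 40, "duration": null}
the rest of the Event diff is inert for this question:
  field seq in record Event: type int32 changed to int64 (its default is dropped) -> affects the rule determinations only; this particular Event value decodes identically

decoded: {"tier": "RED", "extras": null, "audit": {"weight": 10.0, "primary": true, "blob": 0xC0DE}, "seq": 40, "duration": null}


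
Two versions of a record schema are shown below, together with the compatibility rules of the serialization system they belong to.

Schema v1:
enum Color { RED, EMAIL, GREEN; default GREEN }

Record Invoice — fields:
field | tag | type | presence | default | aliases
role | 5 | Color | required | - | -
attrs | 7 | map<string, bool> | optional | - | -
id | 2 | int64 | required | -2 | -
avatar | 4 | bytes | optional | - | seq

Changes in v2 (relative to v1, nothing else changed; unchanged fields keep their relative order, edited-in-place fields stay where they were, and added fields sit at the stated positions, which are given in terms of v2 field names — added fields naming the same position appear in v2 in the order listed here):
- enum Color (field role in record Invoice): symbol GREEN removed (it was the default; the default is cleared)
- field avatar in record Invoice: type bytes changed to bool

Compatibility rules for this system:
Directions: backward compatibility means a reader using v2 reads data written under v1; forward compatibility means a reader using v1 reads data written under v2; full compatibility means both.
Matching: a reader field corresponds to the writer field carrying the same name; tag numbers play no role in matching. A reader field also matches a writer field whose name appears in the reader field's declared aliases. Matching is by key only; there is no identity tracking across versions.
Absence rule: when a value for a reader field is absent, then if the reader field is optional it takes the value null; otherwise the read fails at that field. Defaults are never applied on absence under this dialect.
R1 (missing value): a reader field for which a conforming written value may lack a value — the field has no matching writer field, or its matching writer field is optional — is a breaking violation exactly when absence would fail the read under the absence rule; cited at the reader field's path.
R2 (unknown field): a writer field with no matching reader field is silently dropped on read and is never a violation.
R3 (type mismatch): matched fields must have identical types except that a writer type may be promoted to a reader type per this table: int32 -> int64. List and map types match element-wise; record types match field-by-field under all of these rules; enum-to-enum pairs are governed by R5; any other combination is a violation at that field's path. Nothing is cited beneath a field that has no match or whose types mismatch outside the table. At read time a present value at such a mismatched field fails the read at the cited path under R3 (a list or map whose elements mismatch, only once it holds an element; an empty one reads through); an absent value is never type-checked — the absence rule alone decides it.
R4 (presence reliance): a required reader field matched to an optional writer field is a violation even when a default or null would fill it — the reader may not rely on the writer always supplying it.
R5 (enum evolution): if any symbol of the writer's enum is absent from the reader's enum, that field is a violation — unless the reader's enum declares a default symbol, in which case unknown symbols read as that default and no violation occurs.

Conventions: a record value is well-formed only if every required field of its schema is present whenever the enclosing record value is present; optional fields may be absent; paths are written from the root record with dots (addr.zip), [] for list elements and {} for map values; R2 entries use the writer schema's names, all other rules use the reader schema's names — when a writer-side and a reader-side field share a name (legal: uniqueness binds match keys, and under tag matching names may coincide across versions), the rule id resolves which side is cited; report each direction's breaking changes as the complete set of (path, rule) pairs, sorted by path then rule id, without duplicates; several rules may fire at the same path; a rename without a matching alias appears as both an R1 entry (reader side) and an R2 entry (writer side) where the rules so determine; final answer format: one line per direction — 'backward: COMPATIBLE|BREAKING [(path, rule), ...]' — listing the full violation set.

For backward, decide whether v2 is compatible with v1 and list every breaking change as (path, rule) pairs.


in Invoice below, arrows point writer -> reader
backward for Invoice (reader v2, writer v1):
  Color -> Color, writer required: role aligns to role
  map<string, bool> -> map<string, bool>, writer optional: attrs aligns to attrs
  int64 -> int64, writer required: id aligns to id
  bytes -> bool, writer optional: avatar aligns to avatar
  violation R3 at avatar
  violation R5 at role
  => 2 violation(s): backward is BREAKING for Invoice

backward: BREAKING [(avatar, R3), (role, R5)]


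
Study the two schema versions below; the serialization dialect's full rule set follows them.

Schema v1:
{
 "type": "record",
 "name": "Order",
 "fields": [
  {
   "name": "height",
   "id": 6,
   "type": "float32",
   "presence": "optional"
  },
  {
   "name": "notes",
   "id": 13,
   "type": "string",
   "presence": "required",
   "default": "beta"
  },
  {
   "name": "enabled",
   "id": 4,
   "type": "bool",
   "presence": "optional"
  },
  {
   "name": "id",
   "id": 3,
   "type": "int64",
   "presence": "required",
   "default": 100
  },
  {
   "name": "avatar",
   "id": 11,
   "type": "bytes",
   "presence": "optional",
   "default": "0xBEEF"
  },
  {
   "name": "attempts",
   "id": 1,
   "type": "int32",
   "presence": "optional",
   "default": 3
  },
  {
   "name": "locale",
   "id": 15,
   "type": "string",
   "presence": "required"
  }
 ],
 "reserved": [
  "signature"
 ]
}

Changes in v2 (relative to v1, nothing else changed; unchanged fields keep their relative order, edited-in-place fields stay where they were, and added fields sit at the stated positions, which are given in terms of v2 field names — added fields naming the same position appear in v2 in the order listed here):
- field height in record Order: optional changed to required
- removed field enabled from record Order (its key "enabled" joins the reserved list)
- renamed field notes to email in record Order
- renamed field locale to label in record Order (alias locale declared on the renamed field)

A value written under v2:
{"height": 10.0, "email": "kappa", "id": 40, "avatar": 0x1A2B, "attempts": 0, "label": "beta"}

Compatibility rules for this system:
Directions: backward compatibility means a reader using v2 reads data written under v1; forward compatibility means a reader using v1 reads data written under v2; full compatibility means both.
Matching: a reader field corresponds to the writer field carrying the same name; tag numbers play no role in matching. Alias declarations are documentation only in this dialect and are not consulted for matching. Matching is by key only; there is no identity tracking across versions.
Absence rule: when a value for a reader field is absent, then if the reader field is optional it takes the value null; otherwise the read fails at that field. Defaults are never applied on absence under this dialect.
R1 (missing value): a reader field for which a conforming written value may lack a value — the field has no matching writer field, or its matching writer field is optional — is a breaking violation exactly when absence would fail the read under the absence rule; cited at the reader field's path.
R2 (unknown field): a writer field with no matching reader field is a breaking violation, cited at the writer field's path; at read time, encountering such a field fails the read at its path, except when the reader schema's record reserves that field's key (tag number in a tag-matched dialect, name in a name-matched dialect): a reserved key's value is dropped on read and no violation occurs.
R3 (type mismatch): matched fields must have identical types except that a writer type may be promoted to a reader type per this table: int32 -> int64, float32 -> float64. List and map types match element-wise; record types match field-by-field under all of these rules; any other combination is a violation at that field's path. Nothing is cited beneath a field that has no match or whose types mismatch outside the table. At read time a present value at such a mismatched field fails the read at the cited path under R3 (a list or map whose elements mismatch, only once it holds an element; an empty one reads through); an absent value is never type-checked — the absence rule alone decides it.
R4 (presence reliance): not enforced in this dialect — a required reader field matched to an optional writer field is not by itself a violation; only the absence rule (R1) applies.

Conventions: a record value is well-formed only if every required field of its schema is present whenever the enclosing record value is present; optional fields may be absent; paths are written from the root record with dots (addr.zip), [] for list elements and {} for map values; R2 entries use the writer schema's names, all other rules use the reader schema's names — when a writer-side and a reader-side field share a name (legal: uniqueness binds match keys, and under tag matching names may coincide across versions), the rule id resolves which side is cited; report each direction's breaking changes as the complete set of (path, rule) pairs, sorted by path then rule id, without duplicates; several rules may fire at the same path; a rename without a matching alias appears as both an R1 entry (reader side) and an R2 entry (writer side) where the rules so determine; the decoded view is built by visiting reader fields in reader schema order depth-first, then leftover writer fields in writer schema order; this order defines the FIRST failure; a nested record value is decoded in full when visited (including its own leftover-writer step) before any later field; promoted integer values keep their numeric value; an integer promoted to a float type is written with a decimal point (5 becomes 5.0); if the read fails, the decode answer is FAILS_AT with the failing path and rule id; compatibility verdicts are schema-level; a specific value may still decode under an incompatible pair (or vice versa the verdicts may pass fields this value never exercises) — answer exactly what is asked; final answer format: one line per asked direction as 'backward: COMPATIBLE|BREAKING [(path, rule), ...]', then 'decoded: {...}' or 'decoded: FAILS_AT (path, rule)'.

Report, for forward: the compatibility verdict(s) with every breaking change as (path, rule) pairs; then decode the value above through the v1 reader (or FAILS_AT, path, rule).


in Order below, arrows point writer -> reader
forward pass over Order, reader schema v1, writer schema v2:
  writer required, float32 -> float32: reader height maps from writer height
  notes: no writer match
  enabled: no writer match
  writer required, int64 -> int64: reader id maps from writer id
  writer optional, bytes -> bytes: reader avatar maps from writer avatar
  writer optional, int32 -> int32: reader attempts maps from writer attempts
  locale: no writer match
  email (writer side), unknown to reader
  label (writer side), unknown to reader
  rule R2 violated at email
  rule R2 violated at label
  rule R1 violated at locale
  rule R1 violated at notes
  => 4 violation(s): forward is BREAKING for Order
decode (reader v1):
  height := 10.0
  read fails at notes under R1 (no fill)
  => FAILS_AT (notes, R1)
ruling out the remaining Order differences:
  field height in record Order: optional changed to required -> matters only for Order's backward compatibility — outside the asked direction
  removed field enabled from record Order (its key "enabled" joins the reserved list) -> triggers nothing under Order's printed rules — same verdict

forward: BREAKING [(email, R2), (label, R2), (locale, R1), (notes, R1)]; decoded: FAILS_AT (notes, R1)


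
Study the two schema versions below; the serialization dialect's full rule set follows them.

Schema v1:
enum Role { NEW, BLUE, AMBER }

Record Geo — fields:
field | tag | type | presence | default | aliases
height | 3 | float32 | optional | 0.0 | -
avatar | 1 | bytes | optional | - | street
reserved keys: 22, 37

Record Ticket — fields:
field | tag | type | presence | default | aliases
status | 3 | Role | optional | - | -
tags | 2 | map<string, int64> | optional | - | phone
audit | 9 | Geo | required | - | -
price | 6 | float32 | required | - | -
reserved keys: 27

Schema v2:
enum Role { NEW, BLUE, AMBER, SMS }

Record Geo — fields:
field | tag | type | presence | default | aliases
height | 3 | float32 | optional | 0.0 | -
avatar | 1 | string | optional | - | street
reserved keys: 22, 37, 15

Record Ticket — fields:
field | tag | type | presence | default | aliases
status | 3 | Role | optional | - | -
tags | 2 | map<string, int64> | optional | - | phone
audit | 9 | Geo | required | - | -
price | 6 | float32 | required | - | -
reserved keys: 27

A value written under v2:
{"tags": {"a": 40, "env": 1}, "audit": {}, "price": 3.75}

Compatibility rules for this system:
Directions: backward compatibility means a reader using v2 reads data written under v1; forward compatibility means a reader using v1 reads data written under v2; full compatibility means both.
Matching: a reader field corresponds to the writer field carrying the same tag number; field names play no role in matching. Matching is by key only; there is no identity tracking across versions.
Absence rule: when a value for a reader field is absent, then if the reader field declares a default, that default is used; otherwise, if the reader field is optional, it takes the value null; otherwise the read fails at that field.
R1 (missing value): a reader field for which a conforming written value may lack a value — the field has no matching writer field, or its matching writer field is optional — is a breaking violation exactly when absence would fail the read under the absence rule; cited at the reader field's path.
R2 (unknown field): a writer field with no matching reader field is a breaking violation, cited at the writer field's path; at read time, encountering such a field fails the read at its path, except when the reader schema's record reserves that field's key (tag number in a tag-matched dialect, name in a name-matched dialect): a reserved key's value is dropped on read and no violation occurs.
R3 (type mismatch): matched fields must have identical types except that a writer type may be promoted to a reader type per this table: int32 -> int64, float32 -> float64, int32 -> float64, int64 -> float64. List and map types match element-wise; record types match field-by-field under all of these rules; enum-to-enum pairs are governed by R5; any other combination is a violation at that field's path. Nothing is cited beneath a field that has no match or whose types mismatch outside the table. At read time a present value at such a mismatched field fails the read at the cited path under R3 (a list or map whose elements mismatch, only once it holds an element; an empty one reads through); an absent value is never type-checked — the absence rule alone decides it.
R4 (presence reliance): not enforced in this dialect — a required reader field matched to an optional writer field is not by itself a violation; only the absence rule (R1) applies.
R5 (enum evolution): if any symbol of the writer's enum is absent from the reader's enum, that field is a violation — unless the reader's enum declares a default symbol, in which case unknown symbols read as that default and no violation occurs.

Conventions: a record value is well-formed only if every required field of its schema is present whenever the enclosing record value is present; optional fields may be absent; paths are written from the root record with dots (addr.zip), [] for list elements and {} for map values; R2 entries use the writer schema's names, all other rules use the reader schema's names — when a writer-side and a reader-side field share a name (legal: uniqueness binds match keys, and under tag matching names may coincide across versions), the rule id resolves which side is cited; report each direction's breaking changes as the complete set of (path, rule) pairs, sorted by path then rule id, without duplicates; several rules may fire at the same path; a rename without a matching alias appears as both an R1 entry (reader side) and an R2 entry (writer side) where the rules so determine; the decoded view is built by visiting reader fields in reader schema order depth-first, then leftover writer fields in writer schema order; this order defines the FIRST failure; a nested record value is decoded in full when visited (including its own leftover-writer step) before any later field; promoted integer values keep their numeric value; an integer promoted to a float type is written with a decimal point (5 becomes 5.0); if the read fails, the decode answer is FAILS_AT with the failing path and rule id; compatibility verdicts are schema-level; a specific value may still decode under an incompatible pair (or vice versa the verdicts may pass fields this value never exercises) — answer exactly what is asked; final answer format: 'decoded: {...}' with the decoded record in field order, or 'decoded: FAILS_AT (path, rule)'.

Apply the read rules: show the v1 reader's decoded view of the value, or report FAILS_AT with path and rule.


each type pair in Ticket: writer, then reader
migrating the Ticket value to v1:
  status := null (not supplied -> null)
  tags := {"a": 40, "env": 1}
  audit.height := 0.0 (no value, default fills)
  audit.avatar := null (not supplied -> null)
  price := 3.75
  => decoded: {"status": null, "tags": {"a": 40, "env": 1}, "audit": {"height": 0.0, "avatar": null}, "price": 3.75}
the other Ticket changes do not affect what is asked:
  field avatar in record Geo: type bytes changed to string -> schema-level compatibility only; this Ticket value's decode is unchanged
  enum Role (field status in record Ticket): symbol SMS added -> schema-level compatibility only; this Ticket value's decode is unchanged

decoded: {"status": null, "tags": {"a": 40, "env": 1}, "audit": {"height": 0.0, "avatar": null}, "price": 3.75}


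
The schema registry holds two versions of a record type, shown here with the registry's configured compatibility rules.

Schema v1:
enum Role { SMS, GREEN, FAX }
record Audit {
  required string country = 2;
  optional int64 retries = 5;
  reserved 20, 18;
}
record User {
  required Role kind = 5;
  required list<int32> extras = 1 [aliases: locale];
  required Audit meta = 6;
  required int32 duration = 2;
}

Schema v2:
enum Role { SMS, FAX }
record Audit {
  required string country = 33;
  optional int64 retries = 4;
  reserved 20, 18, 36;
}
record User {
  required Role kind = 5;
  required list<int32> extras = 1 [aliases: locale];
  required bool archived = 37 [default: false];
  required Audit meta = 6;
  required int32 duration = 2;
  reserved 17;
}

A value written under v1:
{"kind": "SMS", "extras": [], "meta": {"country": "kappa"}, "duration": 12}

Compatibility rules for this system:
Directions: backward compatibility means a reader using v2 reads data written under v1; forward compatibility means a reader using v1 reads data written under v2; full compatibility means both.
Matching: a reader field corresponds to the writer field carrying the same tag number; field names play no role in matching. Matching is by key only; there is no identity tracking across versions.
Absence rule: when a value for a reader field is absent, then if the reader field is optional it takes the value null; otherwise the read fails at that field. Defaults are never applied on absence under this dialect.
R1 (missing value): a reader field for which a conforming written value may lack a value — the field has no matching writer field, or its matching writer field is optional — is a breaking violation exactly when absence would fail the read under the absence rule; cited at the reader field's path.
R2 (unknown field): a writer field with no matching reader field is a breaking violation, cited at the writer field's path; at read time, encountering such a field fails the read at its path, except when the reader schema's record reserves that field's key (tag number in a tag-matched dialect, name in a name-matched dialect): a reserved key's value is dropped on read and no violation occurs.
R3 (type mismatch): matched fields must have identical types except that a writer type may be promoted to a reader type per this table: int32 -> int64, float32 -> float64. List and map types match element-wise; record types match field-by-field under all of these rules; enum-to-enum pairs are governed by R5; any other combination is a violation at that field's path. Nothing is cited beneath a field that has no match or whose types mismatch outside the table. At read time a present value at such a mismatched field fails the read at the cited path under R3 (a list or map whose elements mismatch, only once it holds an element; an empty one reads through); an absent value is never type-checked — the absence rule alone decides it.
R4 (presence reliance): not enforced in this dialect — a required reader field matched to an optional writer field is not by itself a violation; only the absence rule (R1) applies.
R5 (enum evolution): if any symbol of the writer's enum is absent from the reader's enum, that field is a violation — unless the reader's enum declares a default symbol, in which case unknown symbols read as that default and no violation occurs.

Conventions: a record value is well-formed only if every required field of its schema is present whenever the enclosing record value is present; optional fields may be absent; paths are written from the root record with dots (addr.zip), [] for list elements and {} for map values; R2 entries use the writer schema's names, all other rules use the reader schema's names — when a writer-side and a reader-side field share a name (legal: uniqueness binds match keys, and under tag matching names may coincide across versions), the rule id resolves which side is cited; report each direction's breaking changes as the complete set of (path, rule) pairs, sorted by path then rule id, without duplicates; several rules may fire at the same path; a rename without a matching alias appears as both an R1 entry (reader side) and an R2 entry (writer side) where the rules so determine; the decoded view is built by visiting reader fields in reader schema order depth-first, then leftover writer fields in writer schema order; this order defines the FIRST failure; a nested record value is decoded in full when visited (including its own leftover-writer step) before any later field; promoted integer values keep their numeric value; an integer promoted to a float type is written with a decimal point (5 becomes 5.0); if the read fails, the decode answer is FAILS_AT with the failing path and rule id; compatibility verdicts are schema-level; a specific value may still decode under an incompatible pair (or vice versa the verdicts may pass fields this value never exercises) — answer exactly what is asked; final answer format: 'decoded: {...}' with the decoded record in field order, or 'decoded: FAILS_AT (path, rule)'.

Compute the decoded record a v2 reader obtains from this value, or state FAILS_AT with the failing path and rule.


arrows below run writer -> reader for User
decode walk for User under reader schema v2:
  kind := "SMS"
  extras := []
  read fails at archived under R1 (no fill)
  => FAILS_AT (archived, R1)
checking off the User differences that do not matter here:
  field country in record Audit: tag 2 changed to 33 -> a verdict-level change on User — the shown value reads the same
  field retries in record Audit: tag 5 changed to 4 -> a verdict-level change on User — the shown value reads the same
  enum Role (field kind in record User): symbol GREEN removed -> a verdict-level change on User — the shown value reads the same

decoded: FAILS_AT (archived, R1)


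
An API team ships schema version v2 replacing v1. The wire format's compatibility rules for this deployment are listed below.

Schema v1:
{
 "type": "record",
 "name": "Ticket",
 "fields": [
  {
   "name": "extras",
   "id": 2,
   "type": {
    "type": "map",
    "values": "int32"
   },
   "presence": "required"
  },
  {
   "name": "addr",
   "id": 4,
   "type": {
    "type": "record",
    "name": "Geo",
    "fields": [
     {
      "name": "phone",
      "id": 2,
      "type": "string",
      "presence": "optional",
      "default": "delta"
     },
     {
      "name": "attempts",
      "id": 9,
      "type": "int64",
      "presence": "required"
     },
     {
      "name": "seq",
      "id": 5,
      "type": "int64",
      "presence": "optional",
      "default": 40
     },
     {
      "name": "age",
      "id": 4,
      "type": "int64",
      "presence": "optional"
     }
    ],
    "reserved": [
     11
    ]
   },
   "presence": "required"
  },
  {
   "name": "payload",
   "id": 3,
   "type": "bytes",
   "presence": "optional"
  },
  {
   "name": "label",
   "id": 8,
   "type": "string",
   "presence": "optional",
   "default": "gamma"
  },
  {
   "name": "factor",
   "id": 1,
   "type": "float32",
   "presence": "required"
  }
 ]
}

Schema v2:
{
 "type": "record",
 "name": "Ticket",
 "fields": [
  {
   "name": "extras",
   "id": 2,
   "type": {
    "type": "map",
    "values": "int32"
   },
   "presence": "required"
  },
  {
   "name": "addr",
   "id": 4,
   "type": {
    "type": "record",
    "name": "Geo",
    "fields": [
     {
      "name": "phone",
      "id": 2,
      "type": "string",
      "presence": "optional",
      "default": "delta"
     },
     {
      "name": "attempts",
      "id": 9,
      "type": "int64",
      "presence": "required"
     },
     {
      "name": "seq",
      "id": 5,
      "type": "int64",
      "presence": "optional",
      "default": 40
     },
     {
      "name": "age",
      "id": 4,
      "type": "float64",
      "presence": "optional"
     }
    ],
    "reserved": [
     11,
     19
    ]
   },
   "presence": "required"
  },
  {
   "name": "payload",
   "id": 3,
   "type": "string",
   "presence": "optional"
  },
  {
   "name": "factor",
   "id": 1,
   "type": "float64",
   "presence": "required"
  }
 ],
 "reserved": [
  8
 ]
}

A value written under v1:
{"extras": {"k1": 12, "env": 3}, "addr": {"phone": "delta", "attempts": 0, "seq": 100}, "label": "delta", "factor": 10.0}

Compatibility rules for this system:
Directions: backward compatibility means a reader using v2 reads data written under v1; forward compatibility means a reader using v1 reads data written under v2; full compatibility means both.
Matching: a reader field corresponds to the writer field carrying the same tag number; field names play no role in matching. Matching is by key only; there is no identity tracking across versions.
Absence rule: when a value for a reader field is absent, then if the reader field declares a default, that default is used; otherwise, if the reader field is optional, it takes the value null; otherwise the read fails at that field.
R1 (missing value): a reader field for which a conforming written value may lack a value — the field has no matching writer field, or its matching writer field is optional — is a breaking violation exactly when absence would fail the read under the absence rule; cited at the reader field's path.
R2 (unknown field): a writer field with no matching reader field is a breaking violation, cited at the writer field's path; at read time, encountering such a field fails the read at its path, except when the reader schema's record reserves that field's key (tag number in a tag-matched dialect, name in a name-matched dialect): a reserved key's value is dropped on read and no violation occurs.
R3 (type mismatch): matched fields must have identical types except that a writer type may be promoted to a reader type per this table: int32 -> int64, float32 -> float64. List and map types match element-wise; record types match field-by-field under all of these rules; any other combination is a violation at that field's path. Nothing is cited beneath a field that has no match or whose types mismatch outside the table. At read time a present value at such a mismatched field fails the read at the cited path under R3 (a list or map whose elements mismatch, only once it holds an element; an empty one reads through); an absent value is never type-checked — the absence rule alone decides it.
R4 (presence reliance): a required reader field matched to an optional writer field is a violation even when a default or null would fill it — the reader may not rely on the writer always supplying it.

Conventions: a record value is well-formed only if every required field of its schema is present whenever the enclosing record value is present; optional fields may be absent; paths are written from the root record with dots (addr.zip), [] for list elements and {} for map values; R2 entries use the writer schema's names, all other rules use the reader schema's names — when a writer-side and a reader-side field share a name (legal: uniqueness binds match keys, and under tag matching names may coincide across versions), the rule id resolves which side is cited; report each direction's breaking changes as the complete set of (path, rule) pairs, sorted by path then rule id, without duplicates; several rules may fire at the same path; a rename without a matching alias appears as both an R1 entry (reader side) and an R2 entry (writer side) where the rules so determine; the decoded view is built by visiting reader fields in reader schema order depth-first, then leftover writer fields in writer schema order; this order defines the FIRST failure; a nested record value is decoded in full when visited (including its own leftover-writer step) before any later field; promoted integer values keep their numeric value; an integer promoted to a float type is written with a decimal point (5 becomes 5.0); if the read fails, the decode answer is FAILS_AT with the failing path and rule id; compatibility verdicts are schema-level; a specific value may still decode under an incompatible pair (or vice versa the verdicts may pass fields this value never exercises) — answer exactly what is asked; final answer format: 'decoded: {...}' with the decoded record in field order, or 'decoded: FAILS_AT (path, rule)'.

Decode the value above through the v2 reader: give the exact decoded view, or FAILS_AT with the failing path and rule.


decoded: {"extras": {"k1": 12, "env": 3}, "addr": {"phone": "delta", "attempts": 0, "seq": 100, "age": null}, "payload": null, "factor": 10.0}

in Ticket below, arrows point writer -> reader
migrating the Ticket value to v2:
  extras := {"k1": 12, "env": 3}
  addr.phone := "delta"
  addr.attempts := 0
  addr.seq := 100
  addr.age := null (not supplied -> null)
  payload := null (not supplied -> null)
  factor := 10.0 (float32 -> float64)
  writer label: reserved -> dropped
  => decoded: {"extras": {"k1": 12, "env": 3}, "addr": {"phone": "delta", "attempts": 0, "seq": 100, "age": null}, "payload": null, "factor": 10.0}
ruling out the remaining Ticket differences:
  field age in record Geo: type int64 changed to float64 -> schema-level compatibility only; this Ticket value's decode is unchanged
  field payload in record Ticket: type bytes changed to string -> schema-level compatibility only; this Ticket value's decode is unchanged
  field factor in record Ticket: type float32 changed to float64 -> schema-level compatibility only; this Ticket value's decode is unchanged
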